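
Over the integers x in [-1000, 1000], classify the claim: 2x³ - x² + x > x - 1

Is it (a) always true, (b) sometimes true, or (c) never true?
Holds at x = 0: LHS = 2·0³ - 0² + 0 = 0, RHS = 0 - 1 = -1; 0 > -1 — holds
Fails at x = -1: LHS = 2·(-1)³ - (-1)² + (-1) = -4, RHS = (-1) - 1 = -2; -4 > -2 — FAILS
It is satisfied by some integers in the range but not all.

Answer: Sometimes true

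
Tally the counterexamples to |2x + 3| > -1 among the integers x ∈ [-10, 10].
An absolute value is never negative, so the left side is ≥ 0 for every x, while the right side is -1. Tightest case in [-10, 10] is x = -1:
x = -1: LHS = |2·(-1) + 3| = |1| = 1; 1 > -1 — holds
Hence LHS − RHS is never zero or negative, i.e. LHS > RHS throughout, so the relation holds for every integer in [-10, 10].

No counterexample appears in that range.

Answer: 0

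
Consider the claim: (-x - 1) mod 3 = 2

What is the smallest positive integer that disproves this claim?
Testing positive integers:
x = 1: LHS = (-1 - 1) mod 3 = (-2) mod 3 = 1; 1 = 2 — FAILS  ← smallest positive counterexample

Answer: x = 1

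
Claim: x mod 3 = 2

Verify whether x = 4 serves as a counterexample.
Substitute x = 4 into the relation:
x = 4: LHS = 4 mod 3 = 1; 1 = 2 — FAILS

Since the claim fails at x = 4, this value is a counterexample.

Answer: Yes, x = 4 is a counterexample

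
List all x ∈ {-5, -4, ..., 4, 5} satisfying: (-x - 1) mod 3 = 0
Holds for: {-4, -1, 2, 5}
Fails for: {-5, -3, -2, 0, 1, 3, 4}

Answer: {-4, -1, 2, 5}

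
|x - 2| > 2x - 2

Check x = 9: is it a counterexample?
Substitute x = 9 into the relation:
x = 9: LHS = |9 - 2| = |7| = 7, RHS = 2·9 - 2 = 16; 7 > 16 — FAILS

Since the claim fails at x = 9, this value is a counterexample.

Answer: Yes, x = 9 is a counterexample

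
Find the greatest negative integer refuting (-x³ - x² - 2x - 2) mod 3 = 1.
Testing negative integers from -1 downward:
x = -1: LHS = (-(-1)³ - (-1)² - 2·(-1) - 2) mod 3 = 0 mod 3 = 0; 0 = 1 — FAILS  ← closest negative counterexample to 0

Answer: x = -1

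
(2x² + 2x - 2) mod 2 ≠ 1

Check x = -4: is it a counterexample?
Substitute x = -4 into the relation:
x = -4: LHS = (2·(-4)² + 2·(-4) - 2) mod 2 = 22 mod 2 = 0; 0 ≠ 1 — holds

The relation holds at x = -4, so it is not a counterexample.

Answer: No, x = -4 is not a counterexample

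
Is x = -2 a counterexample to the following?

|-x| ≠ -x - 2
Substitute x = -2 into the relation:
x = -2: LHS = |-(-2)| = |2| = 2, RHS = -(-2) - 2 = 0; 2 ≠ 0 — holds

The relation holds at x = -2, so it is not a counterexample.

Answer: No, x = -2 is not a counterexample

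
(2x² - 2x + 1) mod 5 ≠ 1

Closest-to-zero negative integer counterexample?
Testing negative integers from -1 downward:
x = -1: LHS = (2·(-1)² - 2·(-1) + 1) mod 5 = 5 mod 5 = 0; 0 ≠ 1 — holds
x = -2: LHS = (2·(-2)² - 2·(-2) + 1) mod 5 = 13 mod 5 = 3; 3 ≠ 1 — holds
x = -3: LHS = (2·(-3)² - 2·(-3) + 1) mod 5 = 25 mod 5 = 0; 0 ≠ 1 — holds
x = -4: LHS = (2·(-4)² - 2·(-4) + 1) mod 5 = 41 mod 5 = 1; 1 ≠ 1 — FAILS  ← closest negative counterexample to 0

Answer: x = -4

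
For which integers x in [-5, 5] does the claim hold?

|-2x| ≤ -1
An absolute value is never negative, so the left side is ≥ 0 for every x, while the right side is -1. Tightest case in [-5, 5] is x = 0:
x = 0: LHS = |-2·0| = |0| = 0; 0 ≤ -1 — FAILS
Hence LHS − RHS is never zero or negative, i.e. LHS > RHS throughout, so the claimed relation (≤) fails for every integer in [-5, 5].

Answer: None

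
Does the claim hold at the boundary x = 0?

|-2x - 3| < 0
x = 0: LHS = |-2·0 - 3| = |-3| = 3; 3 < 0 — FAILS

The relation fails at x = 0, so x = 0 is a counterexample.

Answer: No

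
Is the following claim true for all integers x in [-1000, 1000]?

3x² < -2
The claim fails at x = 0:
x = 0: LHS = 3·0² = 0; 0 < -2 — FAILS

Because a single integer refutes it, the statement is false.

Answer: False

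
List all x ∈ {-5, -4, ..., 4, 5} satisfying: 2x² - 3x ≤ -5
Over all integers in [-5, 5], LHS − RHS is smallest at x = 1, where it equals 4:
x = 1: LHS = 2·1² - 3·1 = -1; -1 ≤ -5 — FAILS
At the ends of the range:
x = -5: LHS = 2·(-5)² - 3·(-5) = 65; 65 ≤ -5 — FAILS
x = 5: LHS = 2·5² - 3·5 = 35; 35 ≤ -5 — FAILS
Hence LHS − RHS is never zero or negative, i.e. LHS > RHS throughout, so the claimed relation (≤) fails for every integer in [-5, 5].

Answer: None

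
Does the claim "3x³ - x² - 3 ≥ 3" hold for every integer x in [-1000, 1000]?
The claim fails at x = 0:
x = 0: LHS = 3·0³ - 0² - 3 = -3; -3 ≥ 3 — FAILS

Because a single integer refutes it, the statement is false.

Answer: False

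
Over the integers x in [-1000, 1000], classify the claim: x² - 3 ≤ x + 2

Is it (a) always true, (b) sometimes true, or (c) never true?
Holds at x = 0: LHS = 0² - 3 = -3, RHS = 0 + 2 = 2; -3 ≤ 2 — holds
Fails at x = -2: LHS = (-2)² - 3 = 1, RHS = (-2) + 2 = 0; 1 ≤ 0 — FAILS
It is satisfied by some integers in the range but not all.

Answer: Sometimes true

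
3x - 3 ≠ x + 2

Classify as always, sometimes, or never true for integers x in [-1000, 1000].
Track d = LHS − RHS over the integers in [-1000, 1000]. Equality would need d = 0, but d changes sign only between consecutive integers, jumping over 0:
x = 2: LHS = 3·2 - 3 = 3, RHS = 2 + 2 = 4; 3 ≠ 4 — holds  (d = -1)
x = 3: LHS = 3·3 - 3 = 6, RHS = 3 + 2 = 5; 6 ≠ 5 — holds  (d = 1)
Away from these crossings d keeps a constant sign, and checking every integer in [-1000, 1000] confirms d ≠ 0 throughout. Hence the two sides are never equal, so the relation holds for every integer in [-1000, 1000].

No counterexample exists.

Answer: Always true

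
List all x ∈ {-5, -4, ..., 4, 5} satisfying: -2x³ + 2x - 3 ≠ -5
Track d = LHS − RHS over the integers in [-5, 5]. Equality would need d = 0, but d changes sign only between consecutive integers, jumping over 0:
x = 1: LHS = -2·1³ + 2·1 - 3 = -3; -3 ≠ -5 — holds  (d = 2)
x = 2: LHS = -2·2³ + 2·2 - 3 = -15; -15 ≠ -5 — holds  (d = -10)
Away from these crossings d keeps a constant sign, and checking every integer in [-5, 5] confirms d ≠ 0 throughout. Hence the two sides are never equal, so the relation holds for every integer in [-5, 5].

Answer: All integers in [-5, 5]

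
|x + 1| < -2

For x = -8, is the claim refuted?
Substitute x = -8 into the relation:
x = -8: LHS = |(-8) + 1| = |-7| = 7; 7 < -2 — FAILS

Since the claim fails at x = -8, this value is a counterexample.

Answer: Yes, x = -8 is a counterexample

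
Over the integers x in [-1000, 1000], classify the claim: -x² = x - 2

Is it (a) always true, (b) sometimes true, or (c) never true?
Holds at x = 1: LHS = -1² = -1, RHS = 1 - 2 = -1; -1 = -1 — holds
Fails at x = 0: LHS = -0² = 0, RHS = 0 - 2 = -2; 0 = -2 — FAILS
It is satisfied by some integers in the range but not all.

Answer: Sometimes true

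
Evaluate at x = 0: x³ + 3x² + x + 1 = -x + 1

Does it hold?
x = 0: LHS = 0³ + 3·0² + 0 + 1 = 1, RHS = -0 + 1 = 1; 1 = 1 — holds

The relation is satisfied at x = 0.

Answer: Yes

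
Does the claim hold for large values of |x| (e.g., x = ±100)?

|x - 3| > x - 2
x = 100: LHS = |100 - 3| = |97| = 97, RHS = 100 - 2 = 98; 97 > 98 — FAILS
x = -100: LHS = |(-100) - 3| = |-103| = 103, RHS = (-100) - 2 = -102; 103 > -102 — holds

Answer: Partially: fails for x = 100, holds for x = -100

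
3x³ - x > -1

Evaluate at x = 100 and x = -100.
x = 100: LHS = 3·100³ - 100 = 2999900; 2999900 > -1 — holds
x = -100: LHS = 3·(-100)³ - (-100) = -2999900; -2999900 > -1 — FAILS

Answer: Partially: holds for x = 100, fails for x = -100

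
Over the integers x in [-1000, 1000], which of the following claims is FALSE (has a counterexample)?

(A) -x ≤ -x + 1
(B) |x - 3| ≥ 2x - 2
(A) Over all integers in [-1000, 1000], LHS − RHS is largest at x = 0, where it equals -1:
x = 0: LHS = -0 = 0, RHS = -0 + 1 = 1; 0 ≤ 1 — holds
At the ends of the range:
x = -1000: LHS = -(-1000) = 1000, RHS = -(-1000) + 1 = 1001; 1000 ≤ 1001 — holds
x = 1000: RHS = -1000 + 1 = -999; -1000 ≤ -999 — holds
Hence LHS − RHS is never positive, i.e. LHS ≤ RHS throughout, so the relation holds for every integer in [-1000, 1000].

(B) x = 2: LHS = |2 - 3| = |-1| = 1, RHS = 2·2 - 2 = 2; 1 ≥ 2 — FAILS

Only (B) has a counterexample.

Answer: B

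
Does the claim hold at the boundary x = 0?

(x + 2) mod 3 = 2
x = 0: LHS = (0 + 2) mod 3 = 2 mod 3 = 2; 2 = 2 — holds

The relation is satisfied at x = 0.

Answer: Yes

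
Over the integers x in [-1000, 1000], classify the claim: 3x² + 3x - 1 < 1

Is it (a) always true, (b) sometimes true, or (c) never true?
Holds at x = 0: LHS = 3·0² + 3·0 - 1 = -1; -1 < 1 — holds
Fails at x = 1: LHS = 3·1² + 3·1 - 1 = 5; 5 < 1 — FAILS
It is satisfied by some integers in the range but not all.

Answer: Sometimes true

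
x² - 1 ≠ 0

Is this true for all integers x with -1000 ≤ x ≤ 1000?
The claim fails at x = 1:
x = 1: LHS = 1² - 1 = 0; 0 ≠ 0 — FAILS

Because a single integer refutes it, the statement is false.

Answer: False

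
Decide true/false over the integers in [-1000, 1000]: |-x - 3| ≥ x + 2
Over all integers in [-1000, 1000], LHS − RHS is smallest at x = 0, where it equals 1:
x = 0: LHS = |-0 - 3| = |-3| = 3, RHS = 0 + 2 = 2; 3 ≥ 2 — holds
At the ends of the range:
x = -1000: LHS = |-(-1000) - 3| = |997| = 997, RHS = (-1000) + 2 = -998; 997 ≥ -998 — holds
x = 1000: LHS = |-1000 - 3| = |-1003| = 1003, RHS = 1000 + 2 = 1002; 1003 ≥ 1002 — holds
Hence LHS − RHS is never negative, i.e. LHS ≥ RHS throughout, so the relation holds for every integer in [-1000, 1000].

No counterexample exists.

Answer: True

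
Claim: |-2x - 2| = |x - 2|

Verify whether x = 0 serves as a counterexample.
Substitute x = 0 into the relation:
x = 0: LHS = |-2·0 - 2| = |-2| = 2, RHS = |0 - 2| = |-2| = 2; 2 = 2 — holds

The claim holds here, so x = 0 is not a counterexample. (A counterexample exists elsewhere, e.g. x = 1.)

Answer: No, x = 0 is not a counterexample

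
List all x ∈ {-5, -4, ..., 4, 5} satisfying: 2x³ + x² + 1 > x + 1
Holds for: {1, 2, 3, 4, 5}
Fails for: {-5, -4, -3, -2, -1, 0}

Answer: {1, 2, 3, 4, 5}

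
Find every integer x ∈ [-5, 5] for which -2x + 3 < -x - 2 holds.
Over all integers in [-5, 5], LHS − RHS is smallest at x = 5, where it equals 0:
x = 5: LHS = -2·5 + 3 = -7, RHS = -5 - 2 = -7; -7 < -7 — FAILS
At the ends of the range:
x = -5: LHS = -2·(-5) + 3 = 13, RHS = -(-5) - 2 = 3; 13 < 3 — FAILS
Hence LHS − RHS is never negative, i.e. LHS ≥ RHS throughout, so the claimed relation (<) fails for every integer in [-5, 5].

Answer: None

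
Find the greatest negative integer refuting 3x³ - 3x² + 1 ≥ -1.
Testing negative integers from -1 downward:
x = -1: LHS = 3·(-1)³ - 3·(-1)² + 1 = -5; -5 ≥ -1 — FAILS  ← closest negative counterexample to 0

Answer: x = -1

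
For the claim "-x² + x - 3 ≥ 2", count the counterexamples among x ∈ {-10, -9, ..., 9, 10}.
Counterexamples in [-10, 10]: {-10, -9, -8, -7, -6, -5, -4, -3, -2, -1, 0, 1, 2, 3, 4, 5, 6, 7, 8, 9, 10}.

Counting them gives 21 values.

Answer: 21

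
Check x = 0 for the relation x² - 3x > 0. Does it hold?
x = 0: LHS = 0² - 3·0 = 0; 0 > 0 — FAILS

The relation fails at x = 0, so x = 0 is a counterexample.

Answer: No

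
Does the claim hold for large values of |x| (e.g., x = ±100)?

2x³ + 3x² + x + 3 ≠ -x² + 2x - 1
x = 100: LHS = 2·100³ + 3·100² + 100 + 3 = 2030103, RHS = -100² + 2·100 - 1 = -9801; 2030103 ≠ -9801 — holds
x = -100: LHS = 2·(-100)³ + 3·(-100)² + (-100) + 3 = -1970097, RHS = -(-100)² + 2·(-100) - 1 = -10201; -1970097 ≠ -10201 — holds

Answer: Yes, holds for both x = 100 and x = -100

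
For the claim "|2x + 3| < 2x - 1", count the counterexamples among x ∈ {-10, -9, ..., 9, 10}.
Counterexamples in [-10, 10]: {-10, -9, -8, -7, -6, -5, -4, -3, -2, -1, 0, 1, 2, 3, 4, 5, 6, 7, 8, 9, 10}.

Counting them gives 21 values.

Answer: 21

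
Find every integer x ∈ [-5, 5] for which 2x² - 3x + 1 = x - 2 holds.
Over all integers in [-5, 5], LHS − RHS is always positive; it is smallest at x = 1, where it equals 1:
x = 1: LHS = 2·1² - 3·1 + 1 = 0, RHS = 1 - 2 = -1; 0 = -1 — FAILS
At the ends of the range:
x = -5: LHS = 2·(-5)² - 3·(-5) + 1 = 66, RHS = (-5) - 2 = -7; 66 = -7 — FAILS
x = 5: LHS = 2·5² - 3·5 + 1 = 36, RHS = 5 - 2 = 3; 36 = 3 — FAILS
Hence LHS − RHS is never 0, i.e. the two sides are never equal, so the claimed relation (=) fails for every integer in [-5, 5].

Answer: None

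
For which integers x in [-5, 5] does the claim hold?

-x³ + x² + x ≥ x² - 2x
Holds for: {-5, -4, -3, -2, 0, 1}
Fails for: {-1, 2, 3, 4, 5}

Answer: {-5, -4, -3, -2, 0, 1}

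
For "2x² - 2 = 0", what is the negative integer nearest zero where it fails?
Testing negative integers from -1 downward:
x = -1: LHS = 2·(-1)² - 2 = 0; 0 = 0 — holds
x = -2: LHS = 2·(-2)² - 2 = 6; 6 = 0 — FAILS  ← closest negative counterexample to 0

Answer: x = -2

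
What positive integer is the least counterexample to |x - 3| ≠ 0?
Testing positive integers:
x = 1: LHS = |1 - 3| = |-2| = 2; 2 ≠ 0 — holds
x = 2: LHS = |2 - 3| = |-1| = 1; 1 ≠ 0 — holds
x = 3: LHS = |3 - 3| = |0| = 0; 0 ≠ 0 — FAILS  ← smallest positive counterexample

Answer: x = 3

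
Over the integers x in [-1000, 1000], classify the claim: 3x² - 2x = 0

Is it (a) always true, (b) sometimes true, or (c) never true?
Holds at x = 0: LHS = 3·0² - 2·0 = 0; 0 = 0 — holds
Fails at x = 1: LHS = 3·1² - 2·1 = 1; 1 = 0 — FAILS
It is satisfied by some integers in the range but not all.

Answer: Sometimes true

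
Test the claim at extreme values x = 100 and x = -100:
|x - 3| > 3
x = 100: LHS = |100 - 3| = |97| = 97; 97 > 3 — holds
x = -100: LHS = |(-100) - 3| = |-103| = 103; 103 > 3 — holds

Answer: Yes, holds for both x = 100 and x = -100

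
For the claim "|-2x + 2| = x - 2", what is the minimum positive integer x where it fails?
Testing positive integers:
x = 1: LHS = |-2·1 + 2| = |0| = 0, RHS = 1 - 2 = -1; 0 = -1 — FAILS  ← smallest positive counterexample

Answer: x = 1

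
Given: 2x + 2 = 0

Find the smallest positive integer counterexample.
Testing positive integers:
x = 1: LHS = 2·1 + 2 = 4; 4 = 0 — FAILS  ← smallest positive counterexample

Answer: x = 1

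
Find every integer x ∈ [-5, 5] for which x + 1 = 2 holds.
Holds for: {1}
Fails for: {-5, -4, -3, -2, -1, 0, 2, 3, 4, 5}

Answer: {1}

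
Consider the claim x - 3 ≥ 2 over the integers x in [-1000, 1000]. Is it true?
The claim fails at x = 0:
x = 0: LHS = 0 - 3 = -3; -3 ≥ 2 — FAILS

Because a single integer refutes it, the statement is false.

Answer: False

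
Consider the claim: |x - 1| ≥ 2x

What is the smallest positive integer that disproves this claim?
Testing positive integers:
x = 1: LHS = |1 - 1| = |0| = 0, RHS = 2·1 = 2; 0 ≥ 2 — FAILS  ← smallest positive counterexample

Answer: x = 1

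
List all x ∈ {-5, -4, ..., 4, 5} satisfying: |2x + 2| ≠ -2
An absolute value is never negative, so the left side is ≥ 0 for every x, while the right side is -2. Tightest case in [-5, 5] is x = -1:
x = -1: LHS = |2·(-1) + 2| = |0| = 0; 0 ≠ -2 — holds
Hence LHS − RHS is never 0, i.e. the two sides are never equal, so the relation holds for every integer in [-5, 5].

Answer: All integers in [-5, 5]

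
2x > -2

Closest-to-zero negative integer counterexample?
Testing negative integers from -1 downward:
x = -1: LHS = 2·(-1) = -2; -2 > -2 — FAILS  ← closest negative counterexample to 0

Answer: x = -1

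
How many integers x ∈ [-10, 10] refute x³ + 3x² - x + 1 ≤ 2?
Counterexamples in [-10, 10]: {-3, -2, -1, 1, 2, 3, 4, 5, 6, 7, 8, 9, 10}.

Counting them gives 13 values.

Answer: 13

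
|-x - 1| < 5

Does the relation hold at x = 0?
x = 0: LHS = |-0 - 1| = |-1| = 1; 1 < 5 — holds

The relation is satisfied at x = 0.

Answer: Yes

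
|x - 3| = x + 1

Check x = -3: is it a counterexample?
Substitute x = -3 into the relation:
x = -3: LHS = |(-3) - 3| = |-6| = 6, RHS = (-3) + 1 = -2; 6 = -2 — FAILS

Since the claim fails at x = -3, this value is a counterexample.

Answer: Yes, x = -3 is a counterexample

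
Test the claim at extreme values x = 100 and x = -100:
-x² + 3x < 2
x = 100: LHS = -100² + 3·100 = -9700; -9700 < 2 — holds
x = -100: LHS = -(-100)² + 3·(-100) = -10300; -10300 < 2 — holds

Answer: Yes, holds for both x = 100 and x = -100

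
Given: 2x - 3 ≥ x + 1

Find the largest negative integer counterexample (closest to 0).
Testing negative integers from -1 downward:
x = -1: LHS = 2·(-1) - 3 = -5, RHS = (-1) + 1 = 0; -5 ≥ 0 — FAILS  ← closest negative counterexample to 0

Answer: x = -1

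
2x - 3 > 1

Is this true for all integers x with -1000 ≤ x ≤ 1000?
The claim fails at x = 0:
x = 0: LHS = 2·0 - 3 = -3; -3 > 1 — FAILS

Because a single integer refutes it, the statement is false.

Answer: False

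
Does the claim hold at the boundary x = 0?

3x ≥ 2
x = 0: LHS = 3·0 = 0; 0 ≥ 2 — FAILS

The relation fails at x = 0, so x = 0 is a counterexample.

Answer: No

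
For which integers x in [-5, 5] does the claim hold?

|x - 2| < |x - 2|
Over all integers in [-5, 5], LHS − RHS is smallest at x = 0, where it equals 0:
x = 0: LHS = |0 - 2| = |-2| = 2, RHS = |0 - 2| = |-2| = 2; 2 < 2 — FAILS
At the ends of the range:
x = -5: LHS = |(-5) - 2| = |-7| = 7, RHS = |(-5) - 2| = |-7| = 7; 7 < 7 — FAILS
x = 5: LHS = |5 - 2| = |3| = 3, RHS = |5 - 2| = |3| = 3; 3 < 3 — FAILS
Hence LHS − RHS is never negative, i.e. LHS ≥ RHS throughout, so the claimed relation (<) fails for every integer in [-5, 5].

Answer: None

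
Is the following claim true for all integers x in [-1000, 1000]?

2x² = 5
The claim fails at x = 0:
x = 0: LHS = 2·0² = 0; 0 = 5 — FAILS

Because a single integer refutes it, the statement is false.

Answer: False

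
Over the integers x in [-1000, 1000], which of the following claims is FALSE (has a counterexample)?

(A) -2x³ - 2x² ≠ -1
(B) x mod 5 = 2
(A) Track d = LHS − RHS over the integers in [-1000, 1000]. Equality would need d = 0, but d changes sign only between consecutive integers, jumping over 0:
x = 0: LHS = -2·0³ - 2·0² = 0; 0 ≠ -1 — holds  (d = 1)
x = 1: LHS = -2·1³ - 2·1² = -4; -4 ≠ -1 — holds  (d = -3)
Away from these crossings d keeps a constant sign, and checking every integer in [-1000, 1000] confirms d ≠ 0 throughout. Hence the two sides are never equal, so the relation holds for every integer in [-1000, 1000].

(B) x = 0: LHS = 0 mod 5 = 0; 0 = 2 — FAILS

Only (B) has a counterexample.

Answer: B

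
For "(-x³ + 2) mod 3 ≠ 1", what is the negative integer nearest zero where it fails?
Testing negative integers from -1 downward:
x = -1: LHS = (-(-1)³ + 2) mod 3 = 3 mod 3 = 0; 0 ≠ 1 — holds
x = -2: LHS = (-(-2)³ + 2) mod 3 = 10 mod 3 = 1; 1 ≠ 1 — FAILS  ← closest negative counterexample to 0

Answer: x = -2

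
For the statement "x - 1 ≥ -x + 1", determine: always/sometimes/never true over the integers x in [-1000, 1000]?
Holds at x = 1: LHS = 1 - 1 = 0, RHS = -1 + 1 = 0; 0 ≥ 0 — holds
Fails at x = 0: LHS = 0 - 1 = -1, RHS = -0 + 1 = 1; -1 ≥ 1 — FAILS
It is satisfied by some integers in the range but not all.

Answer: Sometimes true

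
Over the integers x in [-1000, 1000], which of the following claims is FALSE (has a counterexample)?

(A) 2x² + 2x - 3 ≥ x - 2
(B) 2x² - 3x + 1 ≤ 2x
(A) x = 0: LHS = 2·0² + 2·0 - 3 = -3, RHS = 0 - 2 = -2; -3 ≥ -2 — FAILS
(B) x = 0: LHS = 2·0² - 3·0 + 1 = 1, RHS = 2·0 = 0; 1 ≤ 0 — FAILS

Answer: Both A and B are false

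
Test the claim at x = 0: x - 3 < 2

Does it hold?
x = 0: LHS = 0 - 3 = -3; -3 < 2 — holds

The relation is satisfied at x = 0.

Answer: Yes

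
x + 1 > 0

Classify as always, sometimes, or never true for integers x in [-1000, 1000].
Holds at x = 0: LHS = 0 + 1 = 1; 1 > 0 — holds
Fails at x = -1: LHS = (-1) + 1 = 0; 0 > 0 — FAILS
It is satisfied by some integers in the range but not all.

Answer: Sometimes true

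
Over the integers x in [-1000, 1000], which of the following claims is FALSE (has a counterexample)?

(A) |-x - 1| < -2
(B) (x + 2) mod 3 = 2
(A) x = 0: LHS = |-0 - 1| = |-1| = 1; 1 < -2 — FAILS
(B) x = 1: LHS = (1 + 2) mod 3 = 3 mod 3 = 0; 0 = 2 — FAILS

Answer: Both A and B are false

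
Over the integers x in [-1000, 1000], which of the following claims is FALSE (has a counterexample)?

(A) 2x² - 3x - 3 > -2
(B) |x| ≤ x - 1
(A) x = 0: LHS = 2·0² - 3·0 - 3 = -3; -3 > -2 — FAILS
(B) x = 0: LHS = |0| = 0, RHS = 0 - 1 = -1; 0 ≤ -1 — FAILS

Answer: Both A and B are false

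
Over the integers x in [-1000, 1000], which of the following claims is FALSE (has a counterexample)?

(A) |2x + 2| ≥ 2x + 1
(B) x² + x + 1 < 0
(A) Over all integers in [-1000, 1000], LHS − RHS is smallest at x = 0, where it equals 1:
x = 0: LHS = |2·0 + 2| = |2| = 2, RHS = 2·0 + 1 = 1; 2 ≥ 1 — holds
At the ends of the range:
x = -1000: LHS = |2·(-1000) + 2| = |-1998| = 1998, RHS = 2·(-1000) + 1 = -1999; 1998 ≥ -1999 — holds
x = 1000: LHS = |2·1000 + 2| = |2002| = 2002, RHS = 2·1000 + 1 = 2001; 2002 ≥ 2001 — holds
Hence LHS − RHS is never negative, i.e. LHS ≥ RHS throughout, so the relation holds for every integer in [-1000, 1000].

(B) x = 0: LHS = 0² + 0 + 1 = 1; 1 < 0 — FAILS

Only (B) has a counterexample.

Answer: B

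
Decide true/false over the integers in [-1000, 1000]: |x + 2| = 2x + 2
The claim fails at x = 1:
x = 1: LHS = |1 + 2| = |3| = 3, RHS = 2·1 + 2 = 4; 3 = 4 — FAILS

Because a single integer refutes it, the statement is false.

Answer: False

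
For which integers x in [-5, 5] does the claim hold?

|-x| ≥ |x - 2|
Holds for: {1, 2, 3, 4, 5}
Fails for: {-5, -4, -3, -2, -1, 0}

Answer: {1, 2, 3, 4, 5}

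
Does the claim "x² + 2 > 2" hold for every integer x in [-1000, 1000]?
The claim fails at x = 0:
x = 0: LHS = 0² + 2 = 2; 2 > 2 — FAILS

Because a single integer refutes it, the statement is false.

Answer: False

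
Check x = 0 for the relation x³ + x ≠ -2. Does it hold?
x = 0: LHS = 0³ + 0 = 0; 0 ≠ -2 — holds

The relation is satisfied at x = 0.

Answer: Yes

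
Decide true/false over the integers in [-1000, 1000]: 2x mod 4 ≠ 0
The claim fails at x = 0:
x = 0: LHS = (2·0) mod 4 = 0 mod 4 = 0; 0 ≠ 0 — FAILS

Because a single integer refutes it, the statement is false.

Answer: False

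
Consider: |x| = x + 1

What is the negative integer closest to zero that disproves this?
Testing negative integers from -1 downward:
x = -1: LHS = |-1| = 1, RHS = (-1) + 1 = 0; 1 = 0 — FAILS  ← closest negative counterexample to 0

Answer: x = -1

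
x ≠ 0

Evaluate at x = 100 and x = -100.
x = 100: 100 ≠ 0 — holds
x = -100: -100 ≠ 0 — holds

Answer: Yes, holds for both x = 100 and x = -100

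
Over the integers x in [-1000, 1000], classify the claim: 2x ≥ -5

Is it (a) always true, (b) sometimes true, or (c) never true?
Holds at x = 0: LHS = 2·0 = 0; 0 ≥ -5 — holds
Fails at x = -3: LHS = 2·(-3) = -6; -6 ≥ -5 — FAILS
It is satisfied by some integers in the range but not all.

Answer: Sometimes true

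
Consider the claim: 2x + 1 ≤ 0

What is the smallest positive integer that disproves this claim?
Testing positive integers:
x = 1: LHS = 2·1 + 1 = 3; 3 ≤ 0 — FAILS  ← smallest positive counterexample

Answer: x = 1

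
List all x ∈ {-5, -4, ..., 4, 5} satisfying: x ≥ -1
Holds for: {-1, 0, 1, 2, 3, 4, 5}
Fails for: {-5, -4, -3, -2}

Answer: {-1, 0, 1, 2, 3, 4, 5}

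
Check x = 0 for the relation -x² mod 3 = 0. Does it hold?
x = 0: LHS = (-0²) mod 3 = 0 mod 3 = 0; 0 = 0 — holds

The relation is satisfied at x = 0.

Answer: Yes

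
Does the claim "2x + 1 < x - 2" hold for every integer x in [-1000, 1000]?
The claim fails at x = 0:
x = 0: LHS = 2·0 + 1 = 1, RHS = 0 - 2 = -2; 1 < -2 — FAILS

Because a single integer refutes it, the statement is false.

Answer: False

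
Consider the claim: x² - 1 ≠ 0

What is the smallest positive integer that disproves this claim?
Testing positive integers:
x = 1: LHS = 1² - 1 = 0; 0 ≠ 0 — FAILS  ← smallest positive counterexample

Answer: x = 1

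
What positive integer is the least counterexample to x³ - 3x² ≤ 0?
Testing positive integers:
x = 1: LHS = 1³ - 3·1² = -2; -2 ≤ 0 — holds
x = 2: LHS = 2³ - 3·2² = -4; -4 ≤ 0 — holds
x = 3: LHS = 3³ - 3·3² = 0; 0 ≤ 0 — holds
x = 4: LHS = 4³ - 3·4² = 16; 16 ≤ 0 — FAILS  ← smallest positive counterexample

Answer: x = 4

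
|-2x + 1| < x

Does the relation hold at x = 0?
x = 0: LHS = |-2·0 + 1| = |1| = 1; 1 < 0 — FAILS

The relation fails at x = 0, so x = 0 is a counterexample.

Answer: No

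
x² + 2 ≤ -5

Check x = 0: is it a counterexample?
Substitute x = 0 into the relation:
x = 0: LHS = 0² + 2 = 2; 2 ≤ -5 — FAILS

Since the claim fails at x = 0, this value is a counterexample.

Answer: Yes, x = 0 is a counterexample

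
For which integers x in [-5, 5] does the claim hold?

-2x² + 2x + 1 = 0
Track d = LHS − RHS over the integers in [-5, 5]. Equality would need d = 0, but d changes sign only between consecutive integers, jumping over 0:
x = -1: LHS = -2·(-1)² + 2·(-1) + 1 = -3; -3 = 0 — FAILS  (d = -3)
x = 0: LHS = -2·0² + 2·0 + 1 = 1; 1 = 0 — FAILS  (d = 1)
x = 1: LHS = -2·1² + 2·1 + 1 = 1; 1 = 0 — FAILS  (d = 1)
x = 2: LHS = -2·2² + 2·2 + 1 = -3; -3 = 0 — FAILS  (d = -3)
Away from these crossings d keeps a constant sign, and checking every integer in [-5, 5] confirms d ≠ 0 throughout. Hence the two sides are never equal, so the claimed relation (=) fails for every integer in [-5, 5].

Answer: None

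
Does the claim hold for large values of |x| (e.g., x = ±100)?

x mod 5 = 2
x = 100: LHS = 100 mod 5 = 0; 0 = 2 — FAILS
x = -100: LHS = (-100) mod 5 = 0; 0 = 2 — FAILS

Answer: No, fails for both x = 100 and x = -100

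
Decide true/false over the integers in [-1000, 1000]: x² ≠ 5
Track d = LHS − RHS over the integers in [-1000, 1000]. Equality would need d = 0, but d changes sign only between consecutive integers, jumping over 0:
x = -3: LHS = (-3)² = 9; 9 ≠ 5 — holds  (d = 4)
x = -2: LHS = (-2)² = 4; 4 ≠ 5 — holds  (d = -1)
x = 2: LHS = 2² = 4; 4 ≠ 5 — holds  (d = -1)
x = 3: LHS = 3² = 9; 9 ≠ 5 — holds  (d = 4)
Away from these crossings d keeps a constant sign, and checking every integer in [-1000, 1000] confirms d ≠ 0 throughout. Hence the two sides are never equal, so the relation holds for every integer in [-1000, 1000].

No counterexample exists.

Answer: True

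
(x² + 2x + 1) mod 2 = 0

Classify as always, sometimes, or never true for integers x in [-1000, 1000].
Holds at x = 1: LHS = (1² + 2·1 + 1) mod 2 = 4 mod 2 = 0; 0 = 0 — holds
Fails at x = 0: LHS = (0² + 2·0 + 1) mod 2 = 1 mod 2 = 1; 1 = 0 — FAILS
It is satisfied by some integers in the range but not all.

Answer: Sometimes true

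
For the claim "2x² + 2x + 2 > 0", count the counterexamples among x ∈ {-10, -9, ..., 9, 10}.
Over all integers in [-10, 10], LHS − RHS is smallest at x = 0, where it equals 2:
x = 0: LHS = 2·0² + 2·0 + 2 = 2; 2 > 0 — holds
At the ends of the range:
x = -10: LHS = 2·(-10)² + 2·(-10) + 2 = 182; 182 > 0 — holds
x = 10: LHS = 2·10² + 2·10 + 2 = 222; 222 > 0 — holds
Hence LHS − RHS is never zero or negative, i.e. LHS > RHS throughout, so the relation holds for every integer in [-10, 10].

No counterexample appears in that range.

Answer: 0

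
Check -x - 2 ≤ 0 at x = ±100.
x = 100: LHS = -100 - 2 = -102; -102 ≤ 0 — holds
x = -100: LHS = -(-100) - 2 = 98; 98 ≤ 0 — FAILS

Answer: Partially: holds for x = 100, fails for x = -100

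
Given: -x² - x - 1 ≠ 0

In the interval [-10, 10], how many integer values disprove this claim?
Over all integers in [-10, 10], LHS − RHS is always negative; it is closest to 0 at x = 0, where it equals -1:
x = 0: LHS = -0² - 0 - 1 = -1; -1 ≠ 0 — holds
At the ends of the range:
x = -10: LHS = -(-10)² - (-10) - 1 = -91; -91 ≠ 0 — holds
x = 10: LHS = -10² - 10 - 1 = -111; -111 ≠ 0 — holds
Hence LHS − RHS is never 0, i.e. the two sides are never equal, so the relation holds for every integer in [-10, 10].

No counterexample appears in that range.

Answer: 0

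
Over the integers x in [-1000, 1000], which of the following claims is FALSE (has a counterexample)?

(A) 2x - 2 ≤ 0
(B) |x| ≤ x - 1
(A) x = 2: LHS = 2·2 - 2 = 2; 2 ≤ 0 — FAILS
(B) x = 0: LHS = |0| = 0, RHS = 0 - 1 = -1; 0 ≤ -1 — FAILS

Answer: Both A and B are false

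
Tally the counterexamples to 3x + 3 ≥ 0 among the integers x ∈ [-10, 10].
Counterexamples in [-10, 10]: {-10, -9, -8, -7, -6, -5, -4, -3, -2}.

Counting them gives 9 values.

Answer: 9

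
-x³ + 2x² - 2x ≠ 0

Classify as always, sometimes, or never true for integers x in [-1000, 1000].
Holds at x = 1: LHS = -1³ + 2·1² - 2·1 = -1; -1 ≠ 0 — holds
Fails at x = 0: LHS = -0³ + 2·0² - 2·0 = 0; 0 ≠ 0 — FAILS
It is satisfied by some integers in the range but not all.

Answer: Sometimes true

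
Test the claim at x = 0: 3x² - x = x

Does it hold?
x = 0: LHS = 3·0² - 0 = 0; 0 = 0 — holds

The relation is satisfied at x = 0.

Answer: Yes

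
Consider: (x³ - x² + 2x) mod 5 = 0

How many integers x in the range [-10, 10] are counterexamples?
Counterexamples in [-10, 10]: {-9, -8, -7, -6, -4, -3, -2, -1, 1, 2, 3, 4, 6, 7, 8, 9}.

Counting them gives 16 values.

Answer: 16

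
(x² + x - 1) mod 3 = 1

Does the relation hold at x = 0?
x = 0: LHS = (0² + 0 - 1) mod 3 = (-1) mod 3 = 2; 2 = 1 — FAILS

The relation fails at x = 0, so x = 0 is a counterexample.

Answer: No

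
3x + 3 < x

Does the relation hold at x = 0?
x = 0: LHS = 3·0 + 3 = 3; 3 < 0 — FAILS

The relation fails at x = 0, so x = 0 is a counterexample.

Answer: No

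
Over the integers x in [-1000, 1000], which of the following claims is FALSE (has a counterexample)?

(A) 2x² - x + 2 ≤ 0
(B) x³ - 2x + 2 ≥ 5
(A) x = 0: LHS = 2·0² - 0 + 2 = 2; 2 ≤ 0 — FAILS
(B) x = 0: LHS = 0³ - 2·0 + 2 = 2; 2 ≥ 5 — FAILS

Answer: Both A and B are false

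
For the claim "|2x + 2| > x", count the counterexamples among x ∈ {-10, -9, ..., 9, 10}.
Over all integers in [-10, 10], LHS − RHS is smallest at x = -1, where it equals 1:
x = -1: LHS = |2·(-1) + 2| = |0| = 0; 0 > -1 — holds
At the ends of the range:
x = -10: LHS = |2·(-10) + 2| = |-18| = 18; 18 > -10 — holds
x = 10: LHS = |2·10 + 2| = |22| = 22; 22 > 10 — holds
Hence LHS − RHS is never zero or negative, i.e. LHS > RHS throughout, so the relation holds for every integer in [-10, 10].

No counterexample appears in that range.

Answer: 0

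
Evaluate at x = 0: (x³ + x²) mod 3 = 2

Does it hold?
x = 0: LHS = (0³ + 0²) mod 3 = 0 mod 3 = 0; 0 = 2 — FAILS

The relation fails at x = 0, so x = 0 is a counterexample.

Answer: No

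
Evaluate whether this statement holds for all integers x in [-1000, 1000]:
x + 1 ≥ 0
The claim fails at x = -2:
x = -2: LHS = (-2) + 1 = -1; -1 ≥ 0 — FAILS

Because a single integer refutes it, the statement is false.

Answer: False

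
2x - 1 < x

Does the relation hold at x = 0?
x = 0: LHS = 2·0 - 1 = -1; -1 < 0 — holds

The relation is satisfied at x = 0.

Answer: Yes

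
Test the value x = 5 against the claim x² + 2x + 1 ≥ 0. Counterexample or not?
Substitute x = 5 into the relation:
x = 5: LHS = 5² + 2·5 + 1 = 36; 36 ≥ 0 — holds

The relation holds at x = 5, so it is not a counterexample.

Answer: No, x = 5 is not a counterexample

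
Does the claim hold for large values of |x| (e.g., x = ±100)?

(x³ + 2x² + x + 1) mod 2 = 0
x = 100: LHS = (100³ + 2·100² + 100 + 1) mod 2 = 1020101 mod 2 = 1; 1 = 0 — FAILS
x = -100: LHS = ((-100)³ + 2·(-100)² + (-100) + 1) mod 2 = (-980099) mod 2 = 1; 1 = 0 — FAILS

Answer: No, fails for both x = 100 and x = -100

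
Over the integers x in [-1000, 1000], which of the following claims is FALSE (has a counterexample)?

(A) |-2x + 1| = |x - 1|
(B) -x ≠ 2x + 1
(A) x = 1: LHS = |-2·1 + 1| = |-1| = 1, RHS = |1 - 1| = |0| = 0; 1 = 0 — FAILS

(B) Track d = LHS − RHS over the integers in [-1000, 1000]. Equality would need d = 0, but d changes sign only between consecutive integers, jumping over 0:
x = -1: LHS = -(-1) = 1, RHS = 2·(-1) + 1 = -1; 1 ≠ -1 — holds  (d = 2)
x = 0: LHS = -0 = 0, RHS = 2·0 + 1 = 1; 0 ≠ 1 — holds  (d = -1)
Away from these crossings d keeps a constant sign, and checking every integer in [-1000, 1000] confirms d ≠ 0 throughout. Hence the two sides are never equal, so the relation holds for every integer in [-1000, 1000].

Only (A) has a counterexample.

Answer: A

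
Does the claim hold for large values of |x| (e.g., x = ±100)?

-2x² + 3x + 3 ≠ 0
x = 100: LHS = -2·100² + 3·100 + 3 = -19697; -19697 ≠ 0 — holds
x = -100: LHS = -2·(-100)² + 3·(-100) + 3 = -20297; -20297 ≠ 0 — holds

Answer: Yes, holds for both x = 100 and x = -100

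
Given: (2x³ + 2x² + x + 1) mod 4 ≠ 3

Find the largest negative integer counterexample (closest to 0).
Testing negative integers from -1 downward:
x = -1: LHS = (2·(-1)³ + 2·(-1)² + (-1) + 1) mod 4 = 0 mod 4 = 0; 0 ≠ 3 — holds
x = -2: LHS = (2·(-2)³ + 2·(-2)² + (-2) + 1) mod 4 = (-9) mod 4 = 3; 3 ≠ 3 — FAILS  ← closest negative counterexample to 0

Answer: x = -2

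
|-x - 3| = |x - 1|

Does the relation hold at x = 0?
x = 0: LHS = |-0 - 3| = |-3| = 3, RHS = |0 - 1| = |-1| = 1; 3 = 1 — FAILS

The relation fails at x = 0, so x = 0 is a counterexample.

Answer: No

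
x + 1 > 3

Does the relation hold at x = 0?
x = 0: LHS = 0 + 1 = 1; 1 > 3 — FAILS

The relation fails at x = 0, so x = 0 is a counterexample.

Answer: No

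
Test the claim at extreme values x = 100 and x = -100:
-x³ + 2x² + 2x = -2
x = 100: LHS = -100³ + 2·100² + 2·100 = -979800; -979800 = -2 — FAILS
x = -100: LHS = -(-100)³ + 2·(-100)² + 2·(-100) = 1019800; 1019800 = -2 — FAILS

Answer: No, fails for both x = 100 and x = -100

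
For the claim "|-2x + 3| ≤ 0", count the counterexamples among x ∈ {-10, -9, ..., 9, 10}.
Counterexamples in [-10, 10]: {-10, -9, -8, -7, -6, -5, -4, -3, -2, -1, 0, 1, 2, 3, 4, 5, 6, 7, 8, 9, 10}.

Counting them gives 21 values.

Answer: 21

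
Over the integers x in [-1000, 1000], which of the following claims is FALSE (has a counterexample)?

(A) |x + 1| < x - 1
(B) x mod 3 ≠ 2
(A) x = 0: LHS = |0 + 1| = |1| = 1, RHS = 0 - 1 = -1; 1 < -1 — FAILS
(B) x = -1: LHS = (-1) mod 3 = 2; 2 ≠ 2 — FAILS

Answer: Both A and B are false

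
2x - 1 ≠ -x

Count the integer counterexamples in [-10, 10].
Track d = LHS − RHS over the integers in [-10, 10]. Equality would need d = 0, but d changes sign only between consecutive integers, jumping over 0:
x = 0: LHS = 2·0 - 1 = -1, RHS = -0 = 0; -1 ≠ 0 — holds  (d = -1)
x = 1: LHS = 2·1 - 1 = 1; 1 ≠ -1 — holds  (d = 2)
Away from these crossings d keeps a constant sign, and checking every integer in [-10, 10] confirms d ≠ 0 throughout. Hence the two sides are never equal, so the relation holds for every integer in [-10, 10].

No counterexample appears in that range.

Answer: 0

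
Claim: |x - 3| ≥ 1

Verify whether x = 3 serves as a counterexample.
Substitute x = 3 into the relation:
x = 3: LHS = |3 - 3| = |0| = 0; 0 ≥ 1 — FAILS

Since the claim fails at x = 3, this value is a counterexample.

Answer: Yes, x = 3 is a counterexample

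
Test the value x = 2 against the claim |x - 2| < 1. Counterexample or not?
Substitute x = 2 into the relation:
x = 2: LHS = |2 - 2| = |0| = 0; 0 < 1 — holds

The claim holds here, so x = 2 is not a counterexample. (A counterexample exists elsewhere, e.g. x = 0.)

Answer: No, x = 2 is not a counterexample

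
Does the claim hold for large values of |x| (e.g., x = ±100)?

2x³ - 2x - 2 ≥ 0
x = 100: LHS = 2·100³ - 2·100 - 2 = 1999798; 1999798 ≥ 0 — holds
x = -100: LHS = 2·(-100)³ - 2·(-100) - 2 = -1999802; -1999802 ≥ 0 — FAILS

Answer: Partially: holds for x = 100, fails for x = -100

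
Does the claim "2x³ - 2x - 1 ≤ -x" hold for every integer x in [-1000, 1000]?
The claim fails at x = 2:
x = 2: LHS = 2·2³ - 2·2 - 1 = 11; 11 ≤ -2 — FAILS

Because a single integer refutes it, the statement is false.

Answer: False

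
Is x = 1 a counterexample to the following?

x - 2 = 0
Substitute x = 1 into the relation:
x = 1: LHS = 1 - 2 = -1; -1 = 0 — FAILS

Since the claim fails at x = 1, this value is a counterexample.

Answer: Yes, x = 1 is a counterexample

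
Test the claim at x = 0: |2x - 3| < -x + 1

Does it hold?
x = 0: LHS = |2·0 - 3| = |-3| = 3, RHS = -0 + 1 = 1; 3 < 1 — FAILS

The relation fails at x = 0, so x = 0 is a counterexample.

Answer: No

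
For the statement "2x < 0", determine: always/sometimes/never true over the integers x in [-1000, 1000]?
Holds at x = -1: LHS = 2·(-1) = -2; -2 < 0 — holds
Fails at x = 0: LHS = 2·0 = 0; 0 < 0 — FAILS
It is satisfied by some integers in the range but not all.

Answer: Sometimes true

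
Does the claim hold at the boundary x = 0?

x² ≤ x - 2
x = 0: LHS = 0² = 0, RHS = 0 - 2 = -2; 0 ≤ -2 — FAILS

The relation fails at x = 0, so x = 0 is a counterexample.

Answer: No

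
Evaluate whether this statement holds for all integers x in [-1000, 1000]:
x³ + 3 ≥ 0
The claim fails at x = -2:
x = -2: LHS = (-2)³ + 3 = -5; -5 ≥ 0 — FAILS

Because a single integer refutes it, the statement is false.

Answer: False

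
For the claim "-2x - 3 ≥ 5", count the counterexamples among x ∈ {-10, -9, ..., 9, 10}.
Counterexamples in [-10, 10]: {-3, -2, -1, 0, 1, 2, 3, 4, 5, 6, 7, 8, 9, 10}.

Counting them gives 14 values.

Answer: 14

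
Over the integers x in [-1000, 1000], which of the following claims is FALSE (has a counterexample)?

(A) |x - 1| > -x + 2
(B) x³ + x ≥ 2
(A) x = 0: LHS = |0 - 1| = |-1| = 1, RHS = -0 + 2 = 2; 1 > 2 — FAILS
(B) x = 0: LHS = 0³ + 0 = 0; 0 ≥ 2 — FAILS

Answer: Both A and B are false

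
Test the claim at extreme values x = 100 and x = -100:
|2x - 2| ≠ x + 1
x = 100: LHS = |2·100 - 2| = |198| = 198, RHS = 100 + 1 = 101; 198 ≠ 101 — holds
x = -100: LHS = |2·(-100) - 2| = |-202| = 202, RHS = (-100) + 1 = -99; 202 ≠ -99 — holds

Answer: Yes, holds for both x = 100 and x = -100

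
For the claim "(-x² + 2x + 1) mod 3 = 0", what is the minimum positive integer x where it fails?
Testing positive integers:
x = 1: LHS = (-1² + 2·1 + 1) mod 3 = 2 mod 3 = 2; 2 = 0 — FAILS  ← smallest positive counterexample

Answer: x = 1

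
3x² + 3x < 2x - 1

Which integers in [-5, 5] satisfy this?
Over all integers in [-5, 5], LHS − RHS is smallest at x = 0, where it equals 1:
x = 0: LHS = 3·0² + 3·0 = 0, RHS = 2·0 - 1 = -1; 0 < -1 — FAILS
At the ends of the range:
x = -5: LHS = 3·(-5)² + 3·(-5) = 60, RHS = 2·(-5) - 1 = -11; 60 < -11 — FAILS
x = 5: LHS = 3·5² + 3·5 = 90, RHS = 2·5 - 1 = 9; 90 < 9 — FAILS
Hence LHS − RHS is never negative, i.e. LHS ≥ RHS throughout, so the claimed relation (<) fails for every integer in [-5, 5].

Answer: None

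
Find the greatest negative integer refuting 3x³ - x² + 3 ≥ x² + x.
Testing negative integers from -1 downward:
x = -1: LHS = 3·(-1)³ - (-1)² + 3 = -1, RHS = (-1)² + (-1) = 0; -1 ≥ 0 — FAILS  ← closest negative counterexample to 0

Answer: x = -1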